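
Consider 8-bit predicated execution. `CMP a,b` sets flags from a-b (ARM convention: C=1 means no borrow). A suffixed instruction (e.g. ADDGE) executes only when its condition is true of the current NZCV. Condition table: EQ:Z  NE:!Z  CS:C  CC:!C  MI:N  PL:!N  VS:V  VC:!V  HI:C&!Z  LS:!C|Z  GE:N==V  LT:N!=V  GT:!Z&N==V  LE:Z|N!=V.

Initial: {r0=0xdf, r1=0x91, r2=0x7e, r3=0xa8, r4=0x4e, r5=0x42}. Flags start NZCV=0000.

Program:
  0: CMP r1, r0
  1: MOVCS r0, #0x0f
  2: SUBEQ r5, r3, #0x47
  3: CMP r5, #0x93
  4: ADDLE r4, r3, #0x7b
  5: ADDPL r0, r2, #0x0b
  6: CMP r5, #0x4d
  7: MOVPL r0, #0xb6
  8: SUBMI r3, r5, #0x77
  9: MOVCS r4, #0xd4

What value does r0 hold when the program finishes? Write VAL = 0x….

VAL = 0xdf

0: ✓ CMP  NZCV=1000
1: · MOVCS
2: · SUBEQ
3: ✓ CMP  NZCV=1001
4: · ADDLE
5: · ADDPL
6: ✓ CMP  NZCV=1000
7: · MOVPL
8: ✓ SUBMI  r3←0xcb
9: · MOVCS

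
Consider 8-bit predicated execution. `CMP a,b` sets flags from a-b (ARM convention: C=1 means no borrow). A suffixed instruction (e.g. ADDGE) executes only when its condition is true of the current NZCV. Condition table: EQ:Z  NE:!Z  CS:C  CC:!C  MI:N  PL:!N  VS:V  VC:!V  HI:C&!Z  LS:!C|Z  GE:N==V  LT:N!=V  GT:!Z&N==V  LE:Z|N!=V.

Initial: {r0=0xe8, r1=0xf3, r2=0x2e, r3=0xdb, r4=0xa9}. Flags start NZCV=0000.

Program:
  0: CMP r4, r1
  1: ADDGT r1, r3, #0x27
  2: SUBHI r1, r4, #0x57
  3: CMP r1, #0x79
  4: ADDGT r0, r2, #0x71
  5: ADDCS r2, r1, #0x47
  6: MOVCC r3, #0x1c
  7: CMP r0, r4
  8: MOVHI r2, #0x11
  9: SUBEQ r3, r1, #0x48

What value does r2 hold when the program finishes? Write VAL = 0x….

VAL = 0x11

0: ✓ CMP  NZCV=1000
1: · ADDGT
2: · SUBHI
3: ✓ CMP  NZCV=0011
4: · ADDGT
5: ✓ ADDCS  r2←0x3a
6: · MOVCC
7: ✓ CMP  NZCV=0010
8: ✓ MOVHI  r2←0x11
9: · SUBEQ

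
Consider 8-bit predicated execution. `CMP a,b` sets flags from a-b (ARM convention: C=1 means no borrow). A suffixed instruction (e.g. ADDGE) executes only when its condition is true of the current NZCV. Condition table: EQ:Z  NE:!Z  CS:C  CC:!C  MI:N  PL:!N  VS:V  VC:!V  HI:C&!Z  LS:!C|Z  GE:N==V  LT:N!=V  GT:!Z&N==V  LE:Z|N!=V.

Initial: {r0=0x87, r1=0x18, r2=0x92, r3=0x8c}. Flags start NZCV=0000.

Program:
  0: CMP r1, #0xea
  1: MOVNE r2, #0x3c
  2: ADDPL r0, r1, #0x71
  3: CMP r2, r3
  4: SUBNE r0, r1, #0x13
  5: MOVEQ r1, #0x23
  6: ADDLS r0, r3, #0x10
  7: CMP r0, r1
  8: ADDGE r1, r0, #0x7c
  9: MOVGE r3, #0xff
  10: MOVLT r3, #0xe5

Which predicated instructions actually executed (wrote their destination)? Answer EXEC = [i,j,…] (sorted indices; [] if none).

EXEC = [1,2,4,6,10]

0: ✓ CMP  NZCV=0000
1: ✓ MOVNE  r2←0x3c
2: ✓ ADDPL  r0←0x89
3: ✓ CMP  NZCV=1001
4: ✓ SUBNE  r0←0x05
5: · MOVEQ
6: ✓ ADDLS  r0←0x9c
7: ✓ CMP  NZCV=1010
8: · ADDGE
9: · MOVGE
10: ✓ MOVLT  r3←0xe5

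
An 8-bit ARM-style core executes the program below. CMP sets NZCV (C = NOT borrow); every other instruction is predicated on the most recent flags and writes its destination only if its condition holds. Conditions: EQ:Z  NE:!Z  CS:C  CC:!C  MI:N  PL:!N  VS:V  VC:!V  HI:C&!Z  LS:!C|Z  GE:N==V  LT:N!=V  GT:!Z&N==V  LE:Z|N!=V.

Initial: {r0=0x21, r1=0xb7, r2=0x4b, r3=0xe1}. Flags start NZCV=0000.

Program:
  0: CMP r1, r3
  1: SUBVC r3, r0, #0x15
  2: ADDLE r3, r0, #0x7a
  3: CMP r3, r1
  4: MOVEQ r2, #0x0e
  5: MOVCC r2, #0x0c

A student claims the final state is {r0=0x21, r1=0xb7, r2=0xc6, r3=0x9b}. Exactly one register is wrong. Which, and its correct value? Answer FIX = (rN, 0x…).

0: ✓ CMP  NZCV=1000
1: ✓ SUBVC  r3←0x0c
2: ✓ ADDLE  r3←0x9b
3: ✓ CMP  NZCV=1000
4: · MOVEQ
5: ✓ MOVCC  r2←0x0c

FIX = (r2, 0x0c)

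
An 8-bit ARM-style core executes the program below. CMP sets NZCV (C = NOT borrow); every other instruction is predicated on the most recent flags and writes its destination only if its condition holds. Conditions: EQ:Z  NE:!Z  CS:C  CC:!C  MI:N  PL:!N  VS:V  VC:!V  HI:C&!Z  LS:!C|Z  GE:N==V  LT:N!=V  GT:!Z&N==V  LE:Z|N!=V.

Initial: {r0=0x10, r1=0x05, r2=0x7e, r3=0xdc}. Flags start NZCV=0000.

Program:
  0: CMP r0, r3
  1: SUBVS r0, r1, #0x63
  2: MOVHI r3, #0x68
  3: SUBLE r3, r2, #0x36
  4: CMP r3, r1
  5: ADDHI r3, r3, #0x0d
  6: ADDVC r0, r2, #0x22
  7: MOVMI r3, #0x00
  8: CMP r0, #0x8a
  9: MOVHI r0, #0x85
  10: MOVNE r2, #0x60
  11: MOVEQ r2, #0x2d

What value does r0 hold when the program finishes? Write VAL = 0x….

VAL = 0x85

0: ✓ CMP  NZCV=0000
1: · SUBVS
2: · MOVHI
3: · SUBLE
4: ✓ CMP  NZCV=1010
5: ✓ ADDHI  r3←0xe9
6: ✓ ADDVC  r0←0xa0
7: ✓ MOVMI  r3←0x00
8: ✓ CMP  NZCV=0010
9: ✓ MOVHI  r0←0x85
10: ✓ MOVNE  r2←0x60
11: · MOVEQ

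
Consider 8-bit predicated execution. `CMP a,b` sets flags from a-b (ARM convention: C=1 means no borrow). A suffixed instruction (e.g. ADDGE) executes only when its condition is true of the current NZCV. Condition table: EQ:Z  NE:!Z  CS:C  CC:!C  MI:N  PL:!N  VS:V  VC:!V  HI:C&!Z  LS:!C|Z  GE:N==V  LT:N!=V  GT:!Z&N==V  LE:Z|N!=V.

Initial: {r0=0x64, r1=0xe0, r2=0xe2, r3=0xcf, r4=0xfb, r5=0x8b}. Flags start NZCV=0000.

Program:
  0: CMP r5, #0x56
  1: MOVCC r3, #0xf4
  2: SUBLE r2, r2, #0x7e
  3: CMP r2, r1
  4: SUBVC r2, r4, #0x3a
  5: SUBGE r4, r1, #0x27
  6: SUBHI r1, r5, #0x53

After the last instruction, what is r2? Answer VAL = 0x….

0: ✓ CMP  NZCV=0011
1: · MOVCC
2: ✓ SUBLE  r2←0x64
3: ✓ CMP  NZCV=1001
4: · SUBVC
5: ✓ SUBGE  r4←0xb9
6: · SUBHI

VAL = 0x64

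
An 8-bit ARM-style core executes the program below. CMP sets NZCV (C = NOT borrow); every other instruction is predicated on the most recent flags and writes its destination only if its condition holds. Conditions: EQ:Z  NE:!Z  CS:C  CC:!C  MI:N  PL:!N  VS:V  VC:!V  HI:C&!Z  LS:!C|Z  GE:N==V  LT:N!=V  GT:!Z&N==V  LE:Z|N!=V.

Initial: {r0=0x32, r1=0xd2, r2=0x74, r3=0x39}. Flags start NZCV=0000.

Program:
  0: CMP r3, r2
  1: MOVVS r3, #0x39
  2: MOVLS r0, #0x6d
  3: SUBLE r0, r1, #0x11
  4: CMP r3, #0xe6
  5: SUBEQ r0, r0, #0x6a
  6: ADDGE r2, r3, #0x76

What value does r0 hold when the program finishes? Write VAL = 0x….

VAL = 0xc1

[0] flags=1000 → (cmp)
[1] flags=1000 VS?F → skip
[2] flags=1000 LS?T → r0=0x6d
[3] flags=1000 LE?T → r0=0xc1
[4] flags=0000 → (cmp)
[5] flags=0000 EQ?F → skip
[6] flags=0000 GE?T → r2=0xaf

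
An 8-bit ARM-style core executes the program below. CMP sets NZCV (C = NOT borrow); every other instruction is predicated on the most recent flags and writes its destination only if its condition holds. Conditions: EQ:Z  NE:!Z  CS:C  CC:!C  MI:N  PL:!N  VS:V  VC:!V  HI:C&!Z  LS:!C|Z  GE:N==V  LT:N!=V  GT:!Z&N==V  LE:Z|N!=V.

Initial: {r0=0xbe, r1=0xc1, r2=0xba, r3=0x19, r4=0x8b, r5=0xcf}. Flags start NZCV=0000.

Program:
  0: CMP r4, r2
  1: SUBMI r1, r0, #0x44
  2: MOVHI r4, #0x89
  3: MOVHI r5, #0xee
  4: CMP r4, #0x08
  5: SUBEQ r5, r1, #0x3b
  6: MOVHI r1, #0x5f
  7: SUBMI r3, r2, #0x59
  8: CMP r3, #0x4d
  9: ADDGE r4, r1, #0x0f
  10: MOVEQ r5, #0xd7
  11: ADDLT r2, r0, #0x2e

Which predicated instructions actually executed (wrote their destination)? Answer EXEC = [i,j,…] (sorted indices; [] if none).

[0] flags=1000 → (cmp)
[1] flags=1000 MI?T → r1=0x7a
[2] flags=1000 HI?F → skip
[3] flags=1000 HI?F → skip
[4] flags=1010 → (cmp)
[5] flags=1010 EQ?F → skip
[6] flags=1010 HI?T → r1=0x5f
[7] flags=1010 MI?T → r3=0x61
[8] flags=0010 → (cmp)
[9] flags=0010 GE?T → r4=0x6e
[10] flags=0010 EQ?F → skip
[11] flags=0010 LT?F → skip

EXEC = [1,6,7,9]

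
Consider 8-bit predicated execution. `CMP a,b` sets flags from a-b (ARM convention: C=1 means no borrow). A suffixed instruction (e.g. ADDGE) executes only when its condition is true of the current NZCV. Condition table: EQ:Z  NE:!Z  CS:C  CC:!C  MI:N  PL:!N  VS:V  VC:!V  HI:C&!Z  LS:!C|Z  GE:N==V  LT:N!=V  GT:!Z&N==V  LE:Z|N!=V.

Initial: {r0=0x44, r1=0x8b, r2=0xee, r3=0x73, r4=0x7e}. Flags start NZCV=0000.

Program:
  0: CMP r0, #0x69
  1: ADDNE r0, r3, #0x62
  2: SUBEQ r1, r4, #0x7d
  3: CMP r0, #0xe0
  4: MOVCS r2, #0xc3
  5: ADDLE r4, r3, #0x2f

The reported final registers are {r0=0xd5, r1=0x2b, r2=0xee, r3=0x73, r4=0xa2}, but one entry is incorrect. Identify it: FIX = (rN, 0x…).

FIX = (r1, 0x8b)

[0] flags=1000 → (cmp)
[1] flags=1000 NE?T → r0=0xd5
[2] flags=1000 EQ?F → skip
[3] flags=1000 → (cmp)
[4] flags=1000 CS?F → skip
[5] flags=1000 LE?T → r4=0xa2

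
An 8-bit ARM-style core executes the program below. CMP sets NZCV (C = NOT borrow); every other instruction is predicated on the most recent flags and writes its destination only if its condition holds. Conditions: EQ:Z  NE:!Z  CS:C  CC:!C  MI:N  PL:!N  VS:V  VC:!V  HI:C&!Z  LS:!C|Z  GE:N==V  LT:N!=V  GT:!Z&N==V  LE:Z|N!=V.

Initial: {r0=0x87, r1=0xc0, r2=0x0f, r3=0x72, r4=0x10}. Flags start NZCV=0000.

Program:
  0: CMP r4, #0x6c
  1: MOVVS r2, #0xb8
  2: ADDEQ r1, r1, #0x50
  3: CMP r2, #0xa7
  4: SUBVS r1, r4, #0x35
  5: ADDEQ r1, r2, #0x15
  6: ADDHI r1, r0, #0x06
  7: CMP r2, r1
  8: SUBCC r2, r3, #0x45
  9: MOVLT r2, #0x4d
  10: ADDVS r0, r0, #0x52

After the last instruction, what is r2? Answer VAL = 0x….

[0] flags=1000 → (cmp)
[1] flags=1000 VS?F → skip
[2] flags=1000 EQ?F → skip
[3] flags=0000 → (cmp)
[4] flags=0000 VS?F → skip
[5] flags=0000 EQ?F → skip
[6] flags=0000 HI?F → skip
[7] flags=0000 → (cmp)
[8] flags=0000 CC?T → r2=0x2d
[9] flags=0000 LT?F → skip
[10] flags=0000 VS?F → skip

VAL = 0x2d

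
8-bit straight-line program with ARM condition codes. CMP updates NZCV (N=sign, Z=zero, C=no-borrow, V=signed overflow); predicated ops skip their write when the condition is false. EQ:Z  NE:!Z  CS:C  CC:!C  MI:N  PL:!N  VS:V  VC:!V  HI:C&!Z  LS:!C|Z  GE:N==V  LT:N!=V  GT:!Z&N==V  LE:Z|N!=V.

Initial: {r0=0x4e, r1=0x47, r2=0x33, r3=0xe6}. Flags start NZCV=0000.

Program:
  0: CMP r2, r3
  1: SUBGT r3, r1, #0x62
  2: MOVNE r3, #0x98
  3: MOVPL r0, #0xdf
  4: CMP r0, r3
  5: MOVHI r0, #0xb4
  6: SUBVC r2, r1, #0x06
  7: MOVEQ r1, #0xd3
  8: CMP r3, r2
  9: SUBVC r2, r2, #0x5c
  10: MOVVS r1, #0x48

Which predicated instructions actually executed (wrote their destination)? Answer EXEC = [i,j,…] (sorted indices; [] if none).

0: ✓ CMP  NZCV=0000
1: ✓ SUBGT  r3←0xe5
2: ✓ MOVNE  r3←0x98
3: ✓ MOVPL  r0←0xdf
4: ✓ CMP  NZCV=0010
5: ✓ MOVHI  r0←0xb4
6: ✓ SUBVC  r2←0x41
7: · MOVEQ
8: ✓ CMP  NZCV=0011
9: · SUBVC
10: ✓ MOVVS  r1←0x48

EXEC = [1,2,3,5,6,10]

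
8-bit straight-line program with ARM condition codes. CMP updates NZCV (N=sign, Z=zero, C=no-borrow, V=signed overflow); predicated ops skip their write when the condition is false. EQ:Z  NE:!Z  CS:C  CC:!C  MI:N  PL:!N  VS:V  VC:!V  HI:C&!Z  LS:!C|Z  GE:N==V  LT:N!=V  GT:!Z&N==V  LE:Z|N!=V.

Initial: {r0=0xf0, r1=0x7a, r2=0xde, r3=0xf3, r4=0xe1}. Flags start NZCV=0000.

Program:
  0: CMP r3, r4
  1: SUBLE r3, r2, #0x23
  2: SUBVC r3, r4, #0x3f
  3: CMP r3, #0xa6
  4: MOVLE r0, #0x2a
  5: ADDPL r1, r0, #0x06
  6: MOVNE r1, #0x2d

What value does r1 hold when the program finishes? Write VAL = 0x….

0: ✓ CMP  NZCV=0010
1: · SUBLE
2: ✓ SUBVC  r3←0xa2
3: ✓ CMP  NZCV=1000
4: ✓ MOVLE  r0←0x2a
5: · ADDPL
6: ✓ MOVNE  r1←0x2d

VAL = 0x2d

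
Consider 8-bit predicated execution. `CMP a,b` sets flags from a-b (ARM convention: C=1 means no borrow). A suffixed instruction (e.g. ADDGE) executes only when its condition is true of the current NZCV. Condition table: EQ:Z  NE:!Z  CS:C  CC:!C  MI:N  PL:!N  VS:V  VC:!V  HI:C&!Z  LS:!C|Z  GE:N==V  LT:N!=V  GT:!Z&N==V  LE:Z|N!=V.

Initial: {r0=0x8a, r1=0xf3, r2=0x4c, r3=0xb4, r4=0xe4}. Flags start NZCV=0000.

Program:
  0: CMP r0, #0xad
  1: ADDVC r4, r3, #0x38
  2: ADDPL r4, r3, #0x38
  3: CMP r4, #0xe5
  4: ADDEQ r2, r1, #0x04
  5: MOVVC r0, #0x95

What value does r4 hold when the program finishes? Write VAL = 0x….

VAL = 0xec

[0] flags=1000 → (cmp)
[1] flags=1000 VC?T → r4=0xec
[2] flags=1000 PL?F → skip
[3] flags=0010 → (cmp)
[4] flags=0010 EQ?F → skip
[5] flags=0010 VC?T → r0=0x95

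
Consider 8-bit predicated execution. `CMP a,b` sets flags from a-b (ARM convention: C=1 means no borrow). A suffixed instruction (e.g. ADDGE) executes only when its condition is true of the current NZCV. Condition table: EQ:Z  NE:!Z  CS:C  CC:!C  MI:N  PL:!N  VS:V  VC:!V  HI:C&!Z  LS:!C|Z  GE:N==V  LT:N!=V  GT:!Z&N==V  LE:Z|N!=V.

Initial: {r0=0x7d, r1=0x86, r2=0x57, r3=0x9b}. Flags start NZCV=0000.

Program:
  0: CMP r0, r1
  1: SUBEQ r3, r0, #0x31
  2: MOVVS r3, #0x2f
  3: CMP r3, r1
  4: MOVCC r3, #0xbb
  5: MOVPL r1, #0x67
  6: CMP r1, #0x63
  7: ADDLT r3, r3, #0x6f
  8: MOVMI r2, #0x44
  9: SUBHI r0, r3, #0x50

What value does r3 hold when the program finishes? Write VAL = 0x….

VAL = 0x2a

0: ✓ CMP  NZCV=1001
1: · SUBEQ
2: ✓ MOVVS  r3←0x2f
3: ✓ CMP  NZCV=1001
4: ✓ MOVCC  r3←0xbb
5: · MOVPL
6: ✓ CMP  NZCV=0011
7: ✓ ADDLT  r3←0x2a
8: · MOVMI
9: ✓ SUBHI  r0←0xda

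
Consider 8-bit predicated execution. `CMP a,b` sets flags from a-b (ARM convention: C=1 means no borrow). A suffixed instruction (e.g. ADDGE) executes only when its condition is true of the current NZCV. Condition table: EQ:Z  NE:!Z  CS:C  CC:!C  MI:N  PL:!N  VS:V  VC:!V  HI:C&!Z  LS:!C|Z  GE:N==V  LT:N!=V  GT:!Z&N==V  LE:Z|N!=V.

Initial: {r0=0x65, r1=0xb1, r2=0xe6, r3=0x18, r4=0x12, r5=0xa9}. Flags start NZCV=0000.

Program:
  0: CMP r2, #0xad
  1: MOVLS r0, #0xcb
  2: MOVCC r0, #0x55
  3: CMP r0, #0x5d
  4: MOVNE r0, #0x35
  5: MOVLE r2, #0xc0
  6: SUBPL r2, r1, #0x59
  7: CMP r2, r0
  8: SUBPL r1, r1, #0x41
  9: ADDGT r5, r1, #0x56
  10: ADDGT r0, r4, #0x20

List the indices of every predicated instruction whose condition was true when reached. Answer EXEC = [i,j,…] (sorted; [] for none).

EXEC = [4,6,8,9,10]

0: ✓ CMP  NZCV=0010
1: · MOVLS
2: · MOVCC
3: ✓ CMP  NZCV=0010
4: ✓ MOVNE  r0←0x35
5: · MOVLE
6: ✓ SUBPL  r2←0x58
7: ✓ CMP  NZCV=0010
8: ✓ SUBPL  r1←0x70
9: ✓ ADDGT  r5←0xc6
10: ✓ ADDGT  r0←0x32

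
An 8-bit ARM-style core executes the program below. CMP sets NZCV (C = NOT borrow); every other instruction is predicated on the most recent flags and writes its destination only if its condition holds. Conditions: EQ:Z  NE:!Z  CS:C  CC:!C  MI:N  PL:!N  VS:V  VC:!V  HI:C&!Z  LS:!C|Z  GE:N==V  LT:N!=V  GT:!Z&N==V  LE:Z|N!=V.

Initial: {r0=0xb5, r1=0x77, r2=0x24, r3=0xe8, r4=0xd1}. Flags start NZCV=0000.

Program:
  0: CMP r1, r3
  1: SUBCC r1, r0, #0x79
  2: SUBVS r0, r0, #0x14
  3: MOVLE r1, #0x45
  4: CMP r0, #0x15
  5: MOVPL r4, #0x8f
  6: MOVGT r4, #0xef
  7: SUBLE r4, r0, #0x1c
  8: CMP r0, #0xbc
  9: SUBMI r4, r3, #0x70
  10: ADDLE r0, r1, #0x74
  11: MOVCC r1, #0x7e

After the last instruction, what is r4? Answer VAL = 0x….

VAL = 0x78

0: ✓ CMP  NZCV=1001
1: ✓ SUBCC  r1←0x3c
2: ✓ SUBVS  r0←0xa1
3: · MOVLE
4: ✓ CMP  NZCV=1010
5: · MOVPL
6: · MOVGT
7: ✓ SUBLE  r4←0x85
8: ✓ CMP  NZCV=1000
9: ✓ SUBMI  r4←0x78
10: ✓ ADDLE  r0←0xb0
11: ✓ MOVCC  r1←0x7e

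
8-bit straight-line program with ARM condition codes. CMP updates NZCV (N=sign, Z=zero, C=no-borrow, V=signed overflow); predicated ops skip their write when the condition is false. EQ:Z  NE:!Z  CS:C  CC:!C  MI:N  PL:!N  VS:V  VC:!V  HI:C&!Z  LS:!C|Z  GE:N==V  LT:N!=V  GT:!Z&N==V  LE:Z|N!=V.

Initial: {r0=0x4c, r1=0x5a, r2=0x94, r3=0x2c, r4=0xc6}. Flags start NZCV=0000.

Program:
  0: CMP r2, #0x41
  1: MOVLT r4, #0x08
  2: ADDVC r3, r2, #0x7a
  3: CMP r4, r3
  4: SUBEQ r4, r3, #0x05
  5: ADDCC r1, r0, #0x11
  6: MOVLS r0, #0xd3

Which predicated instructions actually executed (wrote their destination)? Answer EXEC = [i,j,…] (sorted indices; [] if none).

EXEC = [1,5,6]

[0] flags=0011 → (cmp)
[1] flags=0011 LT?T → r4=0x08
[2] flags=0011 VC?F → skip
[3] flags=1000 → (cmp)
[4] flags=1000 EQ?F → skip
[5] flags=1000 CC?T → r1=0x5d
[6] flags=1000 LS?T → r0=0xd3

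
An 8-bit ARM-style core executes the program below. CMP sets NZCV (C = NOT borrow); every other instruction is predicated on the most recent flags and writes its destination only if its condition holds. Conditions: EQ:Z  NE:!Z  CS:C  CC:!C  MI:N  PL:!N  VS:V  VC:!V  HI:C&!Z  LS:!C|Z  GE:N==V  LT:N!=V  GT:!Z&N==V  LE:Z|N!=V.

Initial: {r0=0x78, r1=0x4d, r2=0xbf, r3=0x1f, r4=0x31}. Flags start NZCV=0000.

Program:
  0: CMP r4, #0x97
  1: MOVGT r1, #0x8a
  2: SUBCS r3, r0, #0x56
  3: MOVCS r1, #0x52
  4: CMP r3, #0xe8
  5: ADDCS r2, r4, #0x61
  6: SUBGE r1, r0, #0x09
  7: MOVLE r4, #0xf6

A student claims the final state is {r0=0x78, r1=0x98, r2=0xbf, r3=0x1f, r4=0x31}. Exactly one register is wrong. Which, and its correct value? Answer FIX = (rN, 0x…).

FIX = (r1, 0x6f)

[0] flags=1001 → (cmp)
[1] flags=1001 GT?T → r1=0x8a
[2] flags=1001 CS?F → skip
[3] flags=1001 CS?F → skip
[4] flags=0000 → (cmp)
[5] flags=0000 CS?F → skip
[6] flags=0000 GE?T → r1=0x6f
[7] flags=0000 LE?F → skip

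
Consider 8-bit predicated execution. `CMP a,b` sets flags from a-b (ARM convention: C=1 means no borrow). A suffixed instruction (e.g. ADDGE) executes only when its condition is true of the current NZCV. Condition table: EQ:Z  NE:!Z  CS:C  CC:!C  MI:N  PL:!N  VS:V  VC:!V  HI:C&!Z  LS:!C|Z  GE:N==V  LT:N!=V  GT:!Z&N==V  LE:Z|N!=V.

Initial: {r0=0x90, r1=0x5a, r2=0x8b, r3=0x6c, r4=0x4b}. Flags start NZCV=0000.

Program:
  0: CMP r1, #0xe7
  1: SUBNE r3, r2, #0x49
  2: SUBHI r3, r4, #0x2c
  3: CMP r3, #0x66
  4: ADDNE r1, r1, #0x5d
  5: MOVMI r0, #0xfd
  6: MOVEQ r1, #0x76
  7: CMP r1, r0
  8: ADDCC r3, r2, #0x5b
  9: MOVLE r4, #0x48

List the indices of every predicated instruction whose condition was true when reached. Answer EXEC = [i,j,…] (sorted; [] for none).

EXEC = [1,4,5,8,9]

[0] flags=0000 → (cmp)
[1] flags=0000 NE?T → r3=0x42
[2] flags=0000 HI?F → skip
[3] flags=1000 → (cmp)
[4] flags=1000 NE?T → r1=0xb7
[5] flags=1000 MI?T → r0=0xfd
[6] flags=1000 EQ?F → skip
[7] flags=1000 → (cmp)
[8] flags=1000 CC?T → r3=0xe6
[9] flags=1000 LE?T → r4=0x48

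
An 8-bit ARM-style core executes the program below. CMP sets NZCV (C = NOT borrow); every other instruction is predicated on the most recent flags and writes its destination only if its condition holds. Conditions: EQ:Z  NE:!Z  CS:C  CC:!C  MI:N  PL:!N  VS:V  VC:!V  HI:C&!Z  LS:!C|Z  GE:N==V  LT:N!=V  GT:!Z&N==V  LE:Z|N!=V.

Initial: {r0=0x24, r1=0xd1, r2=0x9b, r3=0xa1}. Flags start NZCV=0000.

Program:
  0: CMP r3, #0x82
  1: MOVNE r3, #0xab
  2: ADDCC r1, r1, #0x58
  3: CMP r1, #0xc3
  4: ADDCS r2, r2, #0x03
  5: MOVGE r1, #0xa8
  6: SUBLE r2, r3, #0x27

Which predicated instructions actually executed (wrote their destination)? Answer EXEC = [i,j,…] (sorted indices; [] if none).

EXEC = [1,4,5]

0: ✓ CMP  NZCV=0010
1: ✓ MOVNE  r3←0xab
2: · ADDCC
3: ✓ CMP  NZCV=0010
4: ✓ ADDCS  r2←0x9e
5: ✓ MOVGE  r1←0xa8
6: · SUBLE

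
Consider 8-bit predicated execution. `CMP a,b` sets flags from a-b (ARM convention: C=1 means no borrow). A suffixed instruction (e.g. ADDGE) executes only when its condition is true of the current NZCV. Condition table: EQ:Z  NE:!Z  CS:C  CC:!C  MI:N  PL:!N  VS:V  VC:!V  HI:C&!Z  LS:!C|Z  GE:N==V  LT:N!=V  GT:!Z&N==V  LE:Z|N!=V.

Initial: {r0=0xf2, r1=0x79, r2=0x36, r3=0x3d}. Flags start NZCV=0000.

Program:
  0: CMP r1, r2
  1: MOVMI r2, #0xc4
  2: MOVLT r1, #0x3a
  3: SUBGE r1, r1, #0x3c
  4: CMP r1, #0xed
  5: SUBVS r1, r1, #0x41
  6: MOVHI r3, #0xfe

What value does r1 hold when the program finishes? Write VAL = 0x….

VAL = 0x3d

0: ✓ CMP  NZCV=0010
1: · MOVMI
2: · MOVLT
3: ✓ SUBGE  r1←0x3d
4: ✓ CMP  NZCV=0000
5: · SUBVS
6: · MOVHI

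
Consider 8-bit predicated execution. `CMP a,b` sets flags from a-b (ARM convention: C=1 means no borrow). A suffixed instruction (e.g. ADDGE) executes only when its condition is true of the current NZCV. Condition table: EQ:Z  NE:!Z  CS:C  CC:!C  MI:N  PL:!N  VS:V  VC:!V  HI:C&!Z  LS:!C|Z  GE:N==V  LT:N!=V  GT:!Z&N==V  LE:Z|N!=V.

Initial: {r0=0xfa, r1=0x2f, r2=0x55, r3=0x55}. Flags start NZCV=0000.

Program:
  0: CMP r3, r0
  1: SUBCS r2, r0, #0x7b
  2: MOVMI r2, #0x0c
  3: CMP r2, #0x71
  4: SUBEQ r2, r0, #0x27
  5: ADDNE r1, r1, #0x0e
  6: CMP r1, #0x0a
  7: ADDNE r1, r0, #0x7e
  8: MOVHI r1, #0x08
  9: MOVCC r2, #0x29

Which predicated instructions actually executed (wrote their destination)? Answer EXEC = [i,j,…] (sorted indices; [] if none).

EXEC = [5,7,8]

0: ✓ CMP  NZCV=0000
1: · SUBCS
2: · MOVMI
3: ✓ CMP  NZCV=1000
4: · SUBEQ
5: ✓ ADDNE  r1←0x3d
6: ✓ CMP  NZCV=0010
7: ✓ ADDNE  r1←0x78
8: ✓ MOVHI  r1←0x08
9: · MOVCC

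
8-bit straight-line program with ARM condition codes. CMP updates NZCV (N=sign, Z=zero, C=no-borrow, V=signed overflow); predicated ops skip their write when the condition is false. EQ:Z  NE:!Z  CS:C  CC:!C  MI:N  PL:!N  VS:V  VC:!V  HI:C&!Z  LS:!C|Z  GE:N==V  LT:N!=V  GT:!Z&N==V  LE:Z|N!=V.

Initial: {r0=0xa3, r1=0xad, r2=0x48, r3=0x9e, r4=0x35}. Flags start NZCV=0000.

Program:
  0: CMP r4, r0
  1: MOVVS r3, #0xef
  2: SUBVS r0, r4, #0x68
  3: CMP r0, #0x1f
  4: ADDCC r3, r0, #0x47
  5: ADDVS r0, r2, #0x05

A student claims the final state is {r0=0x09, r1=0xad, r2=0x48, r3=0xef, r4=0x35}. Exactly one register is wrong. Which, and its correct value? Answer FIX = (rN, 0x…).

[0] flags=1001 → (cmp)
[1] flags=1001 VS?T → r3=0xef
[2] flags=1001 VS?T → r0=0xcd
[3] flags=1010 → (cmp)
[4] flags=1010 CC?F → skip
[5] flags=1010 VS?F → skip

FIX = (r0, 0xcd)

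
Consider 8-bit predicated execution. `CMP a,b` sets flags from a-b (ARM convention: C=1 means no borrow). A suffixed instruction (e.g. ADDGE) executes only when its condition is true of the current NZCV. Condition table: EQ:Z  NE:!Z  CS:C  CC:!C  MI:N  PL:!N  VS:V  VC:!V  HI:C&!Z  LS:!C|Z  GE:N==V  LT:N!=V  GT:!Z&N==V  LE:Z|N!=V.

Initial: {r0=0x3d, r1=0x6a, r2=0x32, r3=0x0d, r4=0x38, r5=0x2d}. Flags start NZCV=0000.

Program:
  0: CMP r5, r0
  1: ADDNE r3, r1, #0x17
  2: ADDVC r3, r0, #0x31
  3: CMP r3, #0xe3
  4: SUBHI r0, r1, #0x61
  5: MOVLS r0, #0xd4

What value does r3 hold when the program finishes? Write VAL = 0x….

VAL = 0x6e

[0] flags=1000 → (cmp)
[1] flags=1000 NE?T → r3=0x81
[2] flags=1000 VC?T → r3=0x6e
[3] flags=1001 → (cmp)
[4] flags=1001 HI?F → skip
[5] flags=1001 LS?T → r0=0xd4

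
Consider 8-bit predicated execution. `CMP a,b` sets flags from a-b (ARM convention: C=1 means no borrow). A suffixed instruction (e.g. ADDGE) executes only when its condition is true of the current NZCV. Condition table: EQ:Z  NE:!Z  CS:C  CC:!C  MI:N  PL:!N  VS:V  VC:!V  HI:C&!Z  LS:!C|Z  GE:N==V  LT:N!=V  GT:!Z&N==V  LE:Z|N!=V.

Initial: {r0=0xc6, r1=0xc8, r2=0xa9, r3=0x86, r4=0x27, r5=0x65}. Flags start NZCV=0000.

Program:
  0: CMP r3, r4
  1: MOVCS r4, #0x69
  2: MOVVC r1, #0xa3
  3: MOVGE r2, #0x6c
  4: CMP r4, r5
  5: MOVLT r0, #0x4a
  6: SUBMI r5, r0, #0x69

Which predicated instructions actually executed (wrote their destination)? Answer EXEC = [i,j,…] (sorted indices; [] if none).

EXEC = [1]

0: ✓ CMP  NZCV=0011
1: ✓ MOVCS  r4←0x69
2: · MOVVC
3: · MOVGE
4: ✓ CMP  NZCV=0010
5: · MOVLT
6: · SUBMI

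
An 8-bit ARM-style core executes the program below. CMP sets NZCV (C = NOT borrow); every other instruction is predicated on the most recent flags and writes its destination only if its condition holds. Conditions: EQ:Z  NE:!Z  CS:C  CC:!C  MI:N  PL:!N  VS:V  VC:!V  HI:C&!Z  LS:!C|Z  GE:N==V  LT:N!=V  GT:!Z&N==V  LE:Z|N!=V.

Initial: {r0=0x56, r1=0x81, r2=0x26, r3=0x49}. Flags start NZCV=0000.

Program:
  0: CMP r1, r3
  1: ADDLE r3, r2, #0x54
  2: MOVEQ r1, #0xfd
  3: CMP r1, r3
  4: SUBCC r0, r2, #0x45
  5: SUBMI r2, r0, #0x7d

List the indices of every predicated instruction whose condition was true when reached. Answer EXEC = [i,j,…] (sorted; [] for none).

0: ✓ CMP  NZCV=0011
1: ✓ ADDLE  r3←0x7a
2: · MOVEQ
3: ✓ CMP  NZCV=0011
4: · SUBCC
5: · SUBMI

EXEC = [1]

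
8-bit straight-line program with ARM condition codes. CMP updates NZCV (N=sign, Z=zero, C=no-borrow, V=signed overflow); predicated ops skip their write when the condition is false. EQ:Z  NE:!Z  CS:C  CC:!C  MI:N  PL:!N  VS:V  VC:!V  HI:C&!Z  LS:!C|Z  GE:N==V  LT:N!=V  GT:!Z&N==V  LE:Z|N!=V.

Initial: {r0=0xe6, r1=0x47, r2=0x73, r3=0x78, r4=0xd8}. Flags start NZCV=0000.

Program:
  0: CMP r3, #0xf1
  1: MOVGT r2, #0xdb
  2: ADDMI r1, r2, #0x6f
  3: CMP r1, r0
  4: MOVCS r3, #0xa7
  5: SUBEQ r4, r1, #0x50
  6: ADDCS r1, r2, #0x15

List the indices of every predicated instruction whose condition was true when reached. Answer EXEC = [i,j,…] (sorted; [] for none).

0: ✓ CMP  NZCV=1001
1: ✓ MOVGT  r2←0xdb
2: ✓ ADDMI  r1←0x4a
3: ✓ CMP  NZCV=0000
4: · MOVCS
5: · SUBEQ
6: · ADDCS

EXEC = [1,2]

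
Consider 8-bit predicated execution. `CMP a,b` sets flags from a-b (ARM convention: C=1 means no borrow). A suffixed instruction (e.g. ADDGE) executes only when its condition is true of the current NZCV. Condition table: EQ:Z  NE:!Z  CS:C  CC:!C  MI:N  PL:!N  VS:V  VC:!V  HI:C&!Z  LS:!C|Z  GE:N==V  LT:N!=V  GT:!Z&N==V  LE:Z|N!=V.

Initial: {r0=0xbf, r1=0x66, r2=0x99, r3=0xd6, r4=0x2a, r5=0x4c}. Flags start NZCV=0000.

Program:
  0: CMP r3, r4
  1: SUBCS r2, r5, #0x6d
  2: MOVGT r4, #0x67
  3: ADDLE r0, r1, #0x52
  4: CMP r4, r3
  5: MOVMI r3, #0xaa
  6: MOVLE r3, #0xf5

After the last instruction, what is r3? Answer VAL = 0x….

VAL = 0xd6

0: ✓ CMP  NZCV=1010
1: ✓ SUBCS  r2←0xdf
2: · MOVGT
3: ✓ ADDLE  r0←0xb8
4: ✓ CMP  NZCV=0000
5: · MOVMI
6: · MOVLE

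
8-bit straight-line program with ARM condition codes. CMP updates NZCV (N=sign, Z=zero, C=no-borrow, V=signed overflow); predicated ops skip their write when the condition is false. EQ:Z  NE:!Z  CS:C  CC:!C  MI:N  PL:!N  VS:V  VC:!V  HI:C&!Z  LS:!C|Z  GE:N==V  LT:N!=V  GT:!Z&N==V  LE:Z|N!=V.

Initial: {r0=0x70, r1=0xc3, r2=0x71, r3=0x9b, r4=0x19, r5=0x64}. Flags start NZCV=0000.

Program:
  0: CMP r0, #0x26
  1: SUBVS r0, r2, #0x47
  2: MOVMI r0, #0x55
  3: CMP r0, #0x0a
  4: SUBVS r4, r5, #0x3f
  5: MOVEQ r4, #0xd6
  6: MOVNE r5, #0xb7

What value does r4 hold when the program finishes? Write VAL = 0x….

[0] flags=0010 → (cmp)
[1] flags=0010 VS?F → skip
[2] flags=0010 MI?F → skip
[3] flags=0010 → (cmp)
[4] flags=0010 VS?F → skip
[5] flags=0010 EQ?F → skip
[6] flags=0010 NE?T → r5=0xb7

VAL = 0x19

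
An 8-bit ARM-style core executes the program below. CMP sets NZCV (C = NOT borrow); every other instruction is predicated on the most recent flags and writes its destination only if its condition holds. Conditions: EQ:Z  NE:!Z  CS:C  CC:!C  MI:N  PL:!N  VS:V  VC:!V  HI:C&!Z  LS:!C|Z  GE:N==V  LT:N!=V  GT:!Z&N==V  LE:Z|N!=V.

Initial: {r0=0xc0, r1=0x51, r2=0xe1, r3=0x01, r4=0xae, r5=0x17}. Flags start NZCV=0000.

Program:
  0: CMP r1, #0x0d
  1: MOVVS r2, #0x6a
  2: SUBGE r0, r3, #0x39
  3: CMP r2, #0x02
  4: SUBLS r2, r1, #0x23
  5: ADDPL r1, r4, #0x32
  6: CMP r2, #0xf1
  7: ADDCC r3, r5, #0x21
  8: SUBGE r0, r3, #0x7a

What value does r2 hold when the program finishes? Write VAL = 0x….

VAL = 0xe1

0: ✓ CMP  NZCV=0010
1: · MOVVS
2: ✓ SUBGE  r0←0xc8
3: ✓ CMP  NZCV=1010
4: · SUBLS
5: · ADDPL
6: ✓ CMP  NZCV=1000
7: ✓ ADDCC  r3←0x38
8: · SUBGE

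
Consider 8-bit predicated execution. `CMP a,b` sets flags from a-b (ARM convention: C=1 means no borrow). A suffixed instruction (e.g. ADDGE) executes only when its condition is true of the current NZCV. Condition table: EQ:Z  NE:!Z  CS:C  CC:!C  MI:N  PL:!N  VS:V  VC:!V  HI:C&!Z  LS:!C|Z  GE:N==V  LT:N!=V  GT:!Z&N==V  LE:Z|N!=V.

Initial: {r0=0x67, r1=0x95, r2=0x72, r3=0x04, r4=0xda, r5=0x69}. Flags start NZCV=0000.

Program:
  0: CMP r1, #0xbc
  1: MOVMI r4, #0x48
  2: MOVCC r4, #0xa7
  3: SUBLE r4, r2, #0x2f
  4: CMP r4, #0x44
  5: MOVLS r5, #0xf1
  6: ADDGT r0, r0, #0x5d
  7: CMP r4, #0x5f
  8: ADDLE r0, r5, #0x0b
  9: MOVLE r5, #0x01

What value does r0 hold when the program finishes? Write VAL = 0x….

[0] flags=1000 → (cmp)
[1] flags=1000 MI?T → r4=0x48
[2] flags=1000 CC?T → r4=0xa7
[3] flags=1000 LE?T → r4=0x43
[4] flags=1000 → (cmp)
[5] flags=1000 LS?T → r5=0xf1
[6] flags=1000 GT?F → skip
[7] flags=1000 → (cmp)
[8] flags=1000 LE?T → r0=0xfc
[9] flags=1000 LE?T → r5=0x01

VAL = 0xfc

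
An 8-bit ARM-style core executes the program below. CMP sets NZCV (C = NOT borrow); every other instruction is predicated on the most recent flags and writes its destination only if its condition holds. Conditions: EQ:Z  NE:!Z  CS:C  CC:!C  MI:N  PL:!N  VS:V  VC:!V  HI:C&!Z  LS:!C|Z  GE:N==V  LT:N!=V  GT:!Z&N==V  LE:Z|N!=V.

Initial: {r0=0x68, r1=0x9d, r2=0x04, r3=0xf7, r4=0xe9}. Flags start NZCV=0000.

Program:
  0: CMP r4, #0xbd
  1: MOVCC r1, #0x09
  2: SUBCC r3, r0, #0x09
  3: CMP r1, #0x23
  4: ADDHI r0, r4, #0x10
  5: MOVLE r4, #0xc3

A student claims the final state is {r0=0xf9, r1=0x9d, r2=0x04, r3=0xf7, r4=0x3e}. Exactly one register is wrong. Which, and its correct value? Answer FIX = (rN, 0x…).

[0] flags=0010 → (cmp)
[1] flags=0010 CC?F → skip
[2] flags=0010 CC?F → skip
[3] flags=0011 → (cmp)
[4] flags=0011 HI?T → r0=0xf9
[5] flags=0011 LE?T → r4=0xc3

FIX = (r4, 0xc3)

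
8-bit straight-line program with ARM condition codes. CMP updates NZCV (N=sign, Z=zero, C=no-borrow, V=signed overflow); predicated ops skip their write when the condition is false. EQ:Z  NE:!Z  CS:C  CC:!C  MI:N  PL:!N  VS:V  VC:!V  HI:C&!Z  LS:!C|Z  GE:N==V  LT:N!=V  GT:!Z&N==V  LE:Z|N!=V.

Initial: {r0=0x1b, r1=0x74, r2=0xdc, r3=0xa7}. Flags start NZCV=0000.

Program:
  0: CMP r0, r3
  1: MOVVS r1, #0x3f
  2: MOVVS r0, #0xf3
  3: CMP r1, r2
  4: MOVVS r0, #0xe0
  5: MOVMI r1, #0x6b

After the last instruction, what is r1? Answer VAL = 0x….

VAL = 0x6b

0: ✓ CMP  NZCV=0000
1: · MOVVS
2: · MOVVS
3: ✓ CMP  NZCV=1001
4: ✓ MOVVS  r0←0xe0
5: ✓ MOVMI  r1←0x6b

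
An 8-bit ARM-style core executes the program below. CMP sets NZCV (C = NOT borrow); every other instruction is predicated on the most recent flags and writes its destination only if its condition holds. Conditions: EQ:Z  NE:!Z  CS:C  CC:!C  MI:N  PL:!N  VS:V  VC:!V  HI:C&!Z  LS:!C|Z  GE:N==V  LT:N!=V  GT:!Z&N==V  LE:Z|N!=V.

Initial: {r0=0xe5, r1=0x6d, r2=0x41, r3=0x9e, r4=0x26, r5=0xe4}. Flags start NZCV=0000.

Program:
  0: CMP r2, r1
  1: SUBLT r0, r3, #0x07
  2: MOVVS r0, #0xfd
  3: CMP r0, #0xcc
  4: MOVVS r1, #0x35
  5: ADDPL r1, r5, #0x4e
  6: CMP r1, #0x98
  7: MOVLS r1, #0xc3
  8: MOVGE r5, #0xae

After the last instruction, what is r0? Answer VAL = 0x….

[0] flags=1000 → (cmp)
[1] flags=1000 LT?T → r0=0x97
[2] flags=1000 VS?F → skip
[3] flags=1000 → (cmp)
[4] flags=1000 VS?F → skip
[5] flags=1000 PL?F → skip
[6] flags=1001 → (cmp)
[7] flags=1001 LS?T → r1=0xc3
[8] flags=1001 GE?T → r5=0xae

VAL = 0x97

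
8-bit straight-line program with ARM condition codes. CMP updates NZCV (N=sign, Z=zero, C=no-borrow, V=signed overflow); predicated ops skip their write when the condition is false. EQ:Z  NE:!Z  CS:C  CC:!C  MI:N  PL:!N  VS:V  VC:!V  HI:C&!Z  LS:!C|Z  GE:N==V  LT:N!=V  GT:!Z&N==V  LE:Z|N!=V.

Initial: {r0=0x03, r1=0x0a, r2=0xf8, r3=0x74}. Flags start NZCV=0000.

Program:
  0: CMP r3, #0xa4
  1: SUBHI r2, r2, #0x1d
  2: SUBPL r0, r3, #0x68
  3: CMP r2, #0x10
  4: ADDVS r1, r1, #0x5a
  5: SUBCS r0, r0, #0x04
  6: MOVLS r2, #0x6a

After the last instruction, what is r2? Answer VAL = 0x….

[0] flags=1001 → (cmp)
[1] flags=1001 HI?F → skip
[2] flags=1001 PL?F → skip
[3] flags=1010 → (cmp)
[4] flags=1010 VS?F → skip
[5] flags=1010 CS?T → r0=0xff
[6] flags=1010 LS?F → skip

VAL = 0xf8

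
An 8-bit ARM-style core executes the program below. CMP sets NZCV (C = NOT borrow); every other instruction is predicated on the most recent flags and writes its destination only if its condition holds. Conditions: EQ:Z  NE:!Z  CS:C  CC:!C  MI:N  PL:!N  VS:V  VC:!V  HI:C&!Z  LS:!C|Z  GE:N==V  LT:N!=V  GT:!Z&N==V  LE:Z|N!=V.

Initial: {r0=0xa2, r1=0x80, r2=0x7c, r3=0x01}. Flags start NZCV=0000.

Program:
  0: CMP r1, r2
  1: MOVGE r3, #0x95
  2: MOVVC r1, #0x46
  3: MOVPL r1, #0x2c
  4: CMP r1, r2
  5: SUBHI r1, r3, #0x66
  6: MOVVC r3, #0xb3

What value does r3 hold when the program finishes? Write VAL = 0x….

[0] flags=0011 → (cmp)
[1] flags=0011 GE?F → skip
[2] flags=0011 VC?F → skip
[3] flags=0011 PL?T → r1=0x2c
[4] flags=1000 → (cmp)
[5] flags=1000 HI?F → skip
[6] flags=1000 VC?T → r3=0xb3

VAL = 0xb3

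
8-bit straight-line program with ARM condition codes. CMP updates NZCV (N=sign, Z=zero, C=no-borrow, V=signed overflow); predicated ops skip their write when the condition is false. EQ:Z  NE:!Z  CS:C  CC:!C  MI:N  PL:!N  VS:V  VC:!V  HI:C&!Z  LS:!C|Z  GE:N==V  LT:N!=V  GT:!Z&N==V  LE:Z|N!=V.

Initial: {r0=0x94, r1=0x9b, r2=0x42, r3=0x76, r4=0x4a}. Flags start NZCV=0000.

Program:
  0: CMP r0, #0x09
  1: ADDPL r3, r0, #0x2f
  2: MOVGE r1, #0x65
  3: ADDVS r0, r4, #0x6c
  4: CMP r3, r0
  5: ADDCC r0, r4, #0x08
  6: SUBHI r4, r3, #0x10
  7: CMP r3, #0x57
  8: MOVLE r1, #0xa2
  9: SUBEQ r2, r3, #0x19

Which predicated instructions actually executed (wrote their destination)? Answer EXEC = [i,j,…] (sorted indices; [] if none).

[0] flags=1010 → (cmp)
[1] flags=1010 PL?F → skip
[2] flags=1010 GE?F → skip
[3] flags=1010 VS?F → skip
[4] flags=1001 → (cmp)
[5] flags=1001 CC?T → r0=0x52
[6] flags=1001 HI?F → skip
[7] flags=0010 → (cmp)
[8] flags=0010 LE?F → skip
[9] flags=0010 EQ?F → skip

EXEC = [5]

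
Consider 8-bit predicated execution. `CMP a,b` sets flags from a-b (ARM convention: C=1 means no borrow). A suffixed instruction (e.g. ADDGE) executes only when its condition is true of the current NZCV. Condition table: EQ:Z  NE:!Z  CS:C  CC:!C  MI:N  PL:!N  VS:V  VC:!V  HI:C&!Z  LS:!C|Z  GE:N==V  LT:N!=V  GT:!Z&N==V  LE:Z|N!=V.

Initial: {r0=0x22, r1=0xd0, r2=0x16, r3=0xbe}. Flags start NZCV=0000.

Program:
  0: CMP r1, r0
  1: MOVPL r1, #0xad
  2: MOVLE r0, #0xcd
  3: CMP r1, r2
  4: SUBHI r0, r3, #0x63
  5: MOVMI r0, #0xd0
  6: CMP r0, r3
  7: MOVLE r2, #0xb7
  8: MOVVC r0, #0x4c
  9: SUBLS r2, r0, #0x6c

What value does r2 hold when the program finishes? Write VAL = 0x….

VAL = 0x16

0: ✓ CMP  NZCV=1010
1: · MOVPL
2: ✓ MOVLE  r0←0xcd
3: ✓ CMP  NZCV=1010
4: ✓ SUBHI  r0←0x5b
5: ✓ MOVMI  r0←0xd0
6: ✓ CMP  NZCV=0010
7: · MOVLE
8: ✓ MOVVC  r0←0x4c
9: · SUBLS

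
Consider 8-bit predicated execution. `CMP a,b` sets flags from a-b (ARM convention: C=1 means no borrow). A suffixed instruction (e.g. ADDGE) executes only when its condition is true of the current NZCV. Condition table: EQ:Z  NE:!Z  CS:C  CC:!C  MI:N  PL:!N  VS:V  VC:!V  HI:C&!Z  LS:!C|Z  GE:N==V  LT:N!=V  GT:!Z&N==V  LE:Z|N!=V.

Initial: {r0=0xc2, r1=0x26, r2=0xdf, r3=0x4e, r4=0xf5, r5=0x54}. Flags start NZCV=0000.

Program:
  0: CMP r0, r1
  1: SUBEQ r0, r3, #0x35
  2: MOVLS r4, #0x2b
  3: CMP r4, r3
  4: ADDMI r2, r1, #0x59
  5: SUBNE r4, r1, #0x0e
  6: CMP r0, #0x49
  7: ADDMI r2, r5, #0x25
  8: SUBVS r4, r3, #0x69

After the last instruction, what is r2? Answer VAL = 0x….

VAL = 0x7f

[0] flags=1010 → (cmp)
[1] flags=1010 EQ?F → skip
[2] flags=1010 LS?F → skip
[3] flags=1010 → (cmp)
[4] flags=1010 MI?T → r2=0x7f
[5] flags=1010 NE?T → r4=0x18
[6] flags=0011 → (cmp)
[7] flags=0011 MI?F → skip
[8] flags=0011 VS?T → r4=0xe5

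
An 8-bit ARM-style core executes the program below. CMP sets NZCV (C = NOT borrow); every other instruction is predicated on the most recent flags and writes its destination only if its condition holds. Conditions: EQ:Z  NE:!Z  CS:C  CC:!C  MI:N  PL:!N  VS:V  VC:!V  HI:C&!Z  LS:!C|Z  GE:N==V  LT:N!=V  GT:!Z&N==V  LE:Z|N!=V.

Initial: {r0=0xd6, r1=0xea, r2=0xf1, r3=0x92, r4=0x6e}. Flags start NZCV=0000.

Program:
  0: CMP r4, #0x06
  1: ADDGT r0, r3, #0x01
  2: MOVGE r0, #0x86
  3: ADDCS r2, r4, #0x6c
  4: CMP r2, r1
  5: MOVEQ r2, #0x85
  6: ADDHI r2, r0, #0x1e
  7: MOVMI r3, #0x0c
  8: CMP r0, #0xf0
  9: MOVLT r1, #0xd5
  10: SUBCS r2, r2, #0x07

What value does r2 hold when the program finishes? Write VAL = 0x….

[0] flags=0010 → (cmp)
[1] flags=0010 GT?T → r0=0x93
[2] flags=0010 GE?T → r0=0x86
[3] flags=0010 CS?T → r2=0xda
[4] flags=1000 → (cmp)
[5] flags=1000 EQ?F → skip
[6] flags=1000 HI?F → skip
[7] flags=1000 MI?T → r3=0x0c
[8] flags=1000 → (cmp)
[9] flags=1000 LT?T → r1=0xd5
[10] flags=1000 CS?F → skip

VAL = 0xda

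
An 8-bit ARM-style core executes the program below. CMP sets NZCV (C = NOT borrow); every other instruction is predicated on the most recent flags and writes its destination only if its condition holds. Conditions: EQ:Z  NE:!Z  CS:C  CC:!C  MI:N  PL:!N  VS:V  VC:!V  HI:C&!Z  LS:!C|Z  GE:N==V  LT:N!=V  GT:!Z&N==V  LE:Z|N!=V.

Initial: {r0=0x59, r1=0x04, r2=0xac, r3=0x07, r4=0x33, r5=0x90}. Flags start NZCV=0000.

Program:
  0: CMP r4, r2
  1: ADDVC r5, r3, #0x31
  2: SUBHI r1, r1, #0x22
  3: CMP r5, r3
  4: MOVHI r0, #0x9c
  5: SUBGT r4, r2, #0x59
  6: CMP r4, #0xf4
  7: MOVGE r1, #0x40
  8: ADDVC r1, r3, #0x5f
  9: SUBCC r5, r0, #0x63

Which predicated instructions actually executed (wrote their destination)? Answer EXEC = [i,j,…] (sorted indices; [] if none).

EXEC = [4,7,8,9]

0: ✓ CMP  NZCV=1001
1: · ADDVC
2: · SUBHI
3: ✓ CMP  NZCV=1010
4: ✓ MOVHI  r0←0x9c
5: · SUBGT
6: ✓ CMP  NZCV=0000
7: ✓ MOVGE  r1←0x40
8: ✓ ADDVC  r1←0x66
9: ✓ SUBCC  r5←0x39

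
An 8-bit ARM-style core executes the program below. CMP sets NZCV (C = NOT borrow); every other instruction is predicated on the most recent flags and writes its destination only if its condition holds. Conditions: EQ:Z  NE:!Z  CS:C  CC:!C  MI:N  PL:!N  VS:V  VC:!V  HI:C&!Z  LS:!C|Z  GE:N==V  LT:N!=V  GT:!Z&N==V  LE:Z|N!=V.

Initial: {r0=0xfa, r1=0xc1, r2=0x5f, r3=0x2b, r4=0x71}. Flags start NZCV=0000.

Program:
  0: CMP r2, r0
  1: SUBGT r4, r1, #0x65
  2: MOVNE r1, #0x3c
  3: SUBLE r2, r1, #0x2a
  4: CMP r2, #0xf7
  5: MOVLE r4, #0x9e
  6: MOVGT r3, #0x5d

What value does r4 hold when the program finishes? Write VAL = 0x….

0: ✓ CMP  NZCV=0000
1: ✓ SUBGT  r4←0x5c
2: ✓ MOVNE  r1←0x3c
3: · SUBLE
4: ✓ CMP  NZCV=0000
5: · MOVLE
6: ✓ MOVGT  r3←0x5d

VAL = 0x5c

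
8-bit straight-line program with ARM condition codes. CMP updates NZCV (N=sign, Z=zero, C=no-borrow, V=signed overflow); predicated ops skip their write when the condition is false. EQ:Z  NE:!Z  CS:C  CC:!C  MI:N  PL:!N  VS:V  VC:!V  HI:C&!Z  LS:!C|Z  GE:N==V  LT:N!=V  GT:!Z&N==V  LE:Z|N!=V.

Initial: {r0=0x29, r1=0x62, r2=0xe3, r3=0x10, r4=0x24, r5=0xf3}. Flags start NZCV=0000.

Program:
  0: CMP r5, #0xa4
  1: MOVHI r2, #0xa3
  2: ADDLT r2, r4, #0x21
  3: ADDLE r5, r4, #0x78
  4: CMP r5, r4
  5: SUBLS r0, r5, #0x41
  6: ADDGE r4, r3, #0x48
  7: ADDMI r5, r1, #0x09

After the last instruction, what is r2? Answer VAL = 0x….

[0] flags=0010 → (cmp)
[1] flags=0010 HI?T → r2=0xa3
[2] flags=0010 LT?F → skip
[3] flags=0010 LE?F → skip
[4] flags=1010 → (cmp)
[5] flags=1010 LS?F → skip
[6] flags=1010 GE?F → skip
[7] flags=1010 MI?T → r5=0x6b

VAL = 0xa3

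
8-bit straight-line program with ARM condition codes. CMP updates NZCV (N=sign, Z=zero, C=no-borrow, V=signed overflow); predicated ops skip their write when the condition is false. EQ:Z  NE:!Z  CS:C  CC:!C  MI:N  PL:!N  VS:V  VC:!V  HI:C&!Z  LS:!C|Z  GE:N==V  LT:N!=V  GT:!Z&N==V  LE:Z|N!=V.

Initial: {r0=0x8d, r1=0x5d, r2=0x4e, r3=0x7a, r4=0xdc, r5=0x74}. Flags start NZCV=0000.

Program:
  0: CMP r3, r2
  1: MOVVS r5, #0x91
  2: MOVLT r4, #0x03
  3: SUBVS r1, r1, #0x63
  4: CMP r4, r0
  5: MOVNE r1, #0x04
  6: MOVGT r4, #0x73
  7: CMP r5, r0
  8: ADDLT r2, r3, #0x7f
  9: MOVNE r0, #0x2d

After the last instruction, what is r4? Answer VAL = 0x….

VAL = 0x73

[0] flags=0010 → (cmp)
[1] flags=0010 VS?F → skip
[2] flags=0010 LT?F → skip
[3] flags=0010 VS?F → skip
[4] flags=0010 → (cmp)
[5] flags=0010 NE?T → r1=0x04
[6] flags=0010 GT?T → r4=0x73
[7] flags=1001 → (cmp)
[8] flags=1001 LT?F → skip
[9] flags=1001 NE?T → r0=0x2d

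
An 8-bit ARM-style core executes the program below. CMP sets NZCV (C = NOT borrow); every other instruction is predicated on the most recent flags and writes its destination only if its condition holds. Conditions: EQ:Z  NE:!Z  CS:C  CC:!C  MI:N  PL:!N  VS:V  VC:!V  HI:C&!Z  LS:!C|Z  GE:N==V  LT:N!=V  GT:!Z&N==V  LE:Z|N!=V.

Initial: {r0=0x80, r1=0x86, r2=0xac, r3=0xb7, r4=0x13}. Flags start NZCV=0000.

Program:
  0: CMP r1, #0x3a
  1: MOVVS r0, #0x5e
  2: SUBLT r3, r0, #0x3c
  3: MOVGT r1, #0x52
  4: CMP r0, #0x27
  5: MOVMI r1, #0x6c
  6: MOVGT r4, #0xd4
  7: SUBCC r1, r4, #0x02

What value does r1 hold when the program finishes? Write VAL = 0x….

VAL = 0x86

[0] flags=0011 → (cmp)
[1] flags=0011 VS?T → r0=0x5e
[2] flags=0011 LT?T → r3=0x22
[3] flags=0011 GT?F → skip
[4] flags=0010 → (cmp)
[5] flags=0010 MI?F → skip
[6] flags=0010 GT?T → r4=0xd4
[7] flags=0010 CC?F → skip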